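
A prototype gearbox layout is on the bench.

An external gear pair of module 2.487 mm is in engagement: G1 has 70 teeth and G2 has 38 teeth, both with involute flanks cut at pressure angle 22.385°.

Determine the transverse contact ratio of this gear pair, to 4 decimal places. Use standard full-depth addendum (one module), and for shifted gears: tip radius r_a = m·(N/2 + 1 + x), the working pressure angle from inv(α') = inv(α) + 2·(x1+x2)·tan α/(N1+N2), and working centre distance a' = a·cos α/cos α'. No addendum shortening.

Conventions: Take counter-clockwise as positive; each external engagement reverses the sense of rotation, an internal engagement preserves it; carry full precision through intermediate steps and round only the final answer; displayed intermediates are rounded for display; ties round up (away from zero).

recognized (one external pair, fixed centres): single-mesh tooth geometry, m = 2.487, N1 = 70, N2 = 38
base radii: r_b1 = 80.485791, r_b2 = 43.692286
tip radii: r_a1 = 89.532000, r_a2 = 49.740000
no profile shift: α' = α, a' = a
action lengths: √(r_a1²−r_b1²) = 39.217554, √(r_a2²−r_b2²) = 23.770816
base pitch p_b = π·m·cos α = 7.224388
CR = (39.217554 + 23.770816 − 134.298000·sin 22.38500°)/7.224388 = 1.639431
contact ratio ≈ 1.6394

1.6394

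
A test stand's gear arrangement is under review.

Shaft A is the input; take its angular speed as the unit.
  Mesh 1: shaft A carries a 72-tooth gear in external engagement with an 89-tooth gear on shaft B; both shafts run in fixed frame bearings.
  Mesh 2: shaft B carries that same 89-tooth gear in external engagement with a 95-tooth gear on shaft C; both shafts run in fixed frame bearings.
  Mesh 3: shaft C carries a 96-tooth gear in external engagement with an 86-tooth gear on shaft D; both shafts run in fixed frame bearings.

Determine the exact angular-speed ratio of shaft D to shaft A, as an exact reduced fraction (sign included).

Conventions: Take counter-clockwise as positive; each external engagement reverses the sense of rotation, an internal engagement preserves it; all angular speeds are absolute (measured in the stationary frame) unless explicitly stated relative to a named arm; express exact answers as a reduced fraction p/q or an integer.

class = fixed-axis compound train [3 meshes; 3 ratios multiply, 3 sense flips]
mesh 1 [72T→89T]: running ratio 72/89, sense −
mesh 2 [89T→95T]: running ratio 72/95, sense +
mesh 3 [96T→86T]: running ratio 3456/4085, sense −
ω_out/ω_in = -3456/4085

-3456/4085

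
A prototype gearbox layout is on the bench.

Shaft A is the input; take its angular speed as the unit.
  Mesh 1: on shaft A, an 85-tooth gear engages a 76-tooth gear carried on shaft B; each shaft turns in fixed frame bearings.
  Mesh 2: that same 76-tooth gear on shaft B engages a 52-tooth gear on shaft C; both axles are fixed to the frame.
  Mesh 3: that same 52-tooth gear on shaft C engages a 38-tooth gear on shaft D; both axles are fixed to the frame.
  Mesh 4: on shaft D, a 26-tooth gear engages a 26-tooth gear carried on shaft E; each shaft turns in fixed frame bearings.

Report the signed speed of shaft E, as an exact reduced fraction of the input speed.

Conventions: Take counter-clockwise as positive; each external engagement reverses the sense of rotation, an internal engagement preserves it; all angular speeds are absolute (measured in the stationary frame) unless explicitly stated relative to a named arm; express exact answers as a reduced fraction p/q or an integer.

4-mesh fixed-axis compound train (all bearings frame-fixed)
mesh 1 [85T→76T]: |ω|/ω_in = 1×85/76 = 85/76, sense flips to −
mesh 2 [76T→52T]: |ω|/ω_in = (85/76)×76/52 = 85/52, sense flips to +
mesh 3 [52T→38T]: |ω|/ω_in = (85/52)×52/38 = 85/38, sense flips to −
mesh 4 [26T→26T]: |ω|/ω_in = (85/38)×26/26 = 85/38, sense flips to +
signed output speed (× input speed) = 85/38

85/38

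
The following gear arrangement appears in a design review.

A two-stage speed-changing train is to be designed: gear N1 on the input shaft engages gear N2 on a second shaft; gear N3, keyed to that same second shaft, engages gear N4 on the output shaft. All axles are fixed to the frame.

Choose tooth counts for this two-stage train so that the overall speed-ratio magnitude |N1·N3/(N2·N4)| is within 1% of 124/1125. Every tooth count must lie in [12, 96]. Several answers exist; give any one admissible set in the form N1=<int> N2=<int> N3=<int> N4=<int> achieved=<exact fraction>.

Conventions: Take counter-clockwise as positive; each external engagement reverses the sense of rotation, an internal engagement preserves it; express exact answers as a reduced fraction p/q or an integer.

N1=12 N2=45 N3=31 N4=75 achieved=124/1125

2-stage fixed-axis compound train for ratio 124/1125
target = 124/1125 in lowest terms: an exact hit needs N1·N3 = k·124 and N2·N4 = k·1125 for one integer k, every count in [12, 96]; additionally prefer no 1:1 stage (N1 ≠ N2, N3 ≠ N4)
k = 1…2: no 1:1-free in-range split of k·124 and k·1125 into factor pairs; take k = 3
k = 3: N1·N3 = 372 = 12·31, N2·N4 = 3375 = 45·75
achieved = 12·31/(45·75) = 124/1125; |achieved − target| = 0 ≤ 31/28125 ✓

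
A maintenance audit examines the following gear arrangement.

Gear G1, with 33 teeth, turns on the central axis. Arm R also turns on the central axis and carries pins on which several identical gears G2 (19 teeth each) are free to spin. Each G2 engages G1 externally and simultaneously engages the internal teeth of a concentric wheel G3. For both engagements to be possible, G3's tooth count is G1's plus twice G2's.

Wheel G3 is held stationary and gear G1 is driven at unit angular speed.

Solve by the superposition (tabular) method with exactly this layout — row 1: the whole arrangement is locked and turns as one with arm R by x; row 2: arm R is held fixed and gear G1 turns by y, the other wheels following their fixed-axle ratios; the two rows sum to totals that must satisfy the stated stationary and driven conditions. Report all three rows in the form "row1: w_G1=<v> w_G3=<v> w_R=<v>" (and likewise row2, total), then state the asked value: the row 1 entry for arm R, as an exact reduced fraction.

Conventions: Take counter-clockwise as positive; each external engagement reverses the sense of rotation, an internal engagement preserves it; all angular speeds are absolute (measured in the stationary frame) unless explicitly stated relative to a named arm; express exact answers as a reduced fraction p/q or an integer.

topology: planetary set — G1 33T / G2 19T / G3 71T, arm = carrier (Willis)
row 1: whole set turns with the arm by x
row 2 — arm fixed, fixed-axis ratios: sun y, ring −(33/71)·y, arm 0
boundary: total ω_ring = x − (33/71)·y = 0 and total ω_sun = x + y = 1  ⇒  y = 71/104, x = 33/104
row 2 ring = −(33/71)·71/104 = -33/104
totals (row 1 + row 2): sun 33/104 + 71/104 = 1, ring 33/104 + (-33/104) = 0, arm 33/104 + 0 = 33/104
asked cell (row1, arm) = 33/104

row1: w_G1=33/104 w_G3=33/104 w_R=33/104
row2: w_G1=71/104 w_G3=-33/104 w_R=0
total: w_G1=1 w_G3=0 w_R=33/104
asked value: 33/104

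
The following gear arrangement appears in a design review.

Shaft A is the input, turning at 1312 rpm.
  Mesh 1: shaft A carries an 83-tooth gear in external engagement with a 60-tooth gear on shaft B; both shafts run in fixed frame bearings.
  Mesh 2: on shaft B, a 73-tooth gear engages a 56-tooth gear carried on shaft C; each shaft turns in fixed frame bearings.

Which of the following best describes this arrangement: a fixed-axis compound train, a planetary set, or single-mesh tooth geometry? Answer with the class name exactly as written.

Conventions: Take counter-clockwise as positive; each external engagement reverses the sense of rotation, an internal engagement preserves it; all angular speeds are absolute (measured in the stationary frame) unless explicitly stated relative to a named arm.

class = fixed-axis compound train [2 meshes; 2 ratios multiply, 2 sense flips]
classification: fixed-axis compound train

fixed-axis compound train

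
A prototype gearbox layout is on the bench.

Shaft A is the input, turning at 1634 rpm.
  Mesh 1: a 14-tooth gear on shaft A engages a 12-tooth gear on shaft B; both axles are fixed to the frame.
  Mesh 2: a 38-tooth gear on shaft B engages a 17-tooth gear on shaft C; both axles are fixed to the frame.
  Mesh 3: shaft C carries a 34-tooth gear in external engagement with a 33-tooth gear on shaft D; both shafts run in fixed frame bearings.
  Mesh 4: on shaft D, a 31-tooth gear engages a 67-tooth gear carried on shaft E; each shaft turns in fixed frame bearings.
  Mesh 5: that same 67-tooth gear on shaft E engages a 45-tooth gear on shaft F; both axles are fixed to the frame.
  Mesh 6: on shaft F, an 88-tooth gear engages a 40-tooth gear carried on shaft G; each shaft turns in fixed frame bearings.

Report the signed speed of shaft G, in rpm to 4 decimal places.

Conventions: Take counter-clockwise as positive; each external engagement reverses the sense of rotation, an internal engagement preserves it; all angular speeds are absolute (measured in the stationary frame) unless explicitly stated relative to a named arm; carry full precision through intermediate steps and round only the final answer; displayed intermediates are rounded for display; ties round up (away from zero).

+6653.8094 rpm

class = fixed-axis compound train [6 meshes; 6 ratios multiply, 6 sense flips]
mesh 1 [14T→12T]: ω = 1634.0000×14/12 = 1906.3333 rpm, sense flips to −
mesh 2 [38T→17T]: ω = 1906.3333×38/17 = 4261.2157 rpm, sense flips to +
mesh 3 [34T→33T]: ω = 4261.2157×34/33 = 4390.3434 rpm, sense flips to −
mesh 4 [31T→67T]: ω = 4390.3434×31/67 = 2031.3529 rpm, sense flips to +
mesh 5 [67T→45T]: ω = 2031.3529×67/45 = 3024.4588 rpm, sense flips to −
mesh 6 [88T→40T]: ω = 3024.4588×88/40 = 6653.8094 rpm, sense flips to +
signed output speed = +6653.8094 rpm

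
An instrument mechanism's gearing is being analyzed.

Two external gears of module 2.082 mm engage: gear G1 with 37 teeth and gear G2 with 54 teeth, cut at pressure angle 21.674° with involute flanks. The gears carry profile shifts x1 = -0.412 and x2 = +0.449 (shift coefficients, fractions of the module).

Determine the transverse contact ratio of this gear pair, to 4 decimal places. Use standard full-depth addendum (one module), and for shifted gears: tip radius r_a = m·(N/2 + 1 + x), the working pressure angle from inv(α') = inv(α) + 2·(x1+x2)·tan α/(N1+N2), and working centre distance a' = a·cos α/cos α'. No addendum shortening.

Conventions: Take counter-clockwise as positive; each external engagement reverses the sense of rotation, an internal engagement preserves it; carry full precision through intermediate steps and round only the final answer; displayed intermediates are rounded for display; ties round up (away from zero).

1.6434

recognized (one external pair, fixed centres): single-mesh tooth geometry, m = 2.082, N1 = 37, N2 = 54
base radii: r_b1 = 35.793858, r_b2 = 52.239685
tip radii: r_a1 = 39.741216, r_a2 = 59.230818
inv(α') = inv(21.674°) + 2·(-0.412+0.449)·tan α/(37+54) = 0.01946330  ⇒  α' = 21.79054°
a' = a·cos α / cos α' = 94.7310·cos 21.674°/cos 21.79054° = 94.807837
action lengths: √(r_a1²−r_b1²) = 17.267425, √(r_a2²−r_b2²) = 27.916037
base pitch p_b = π·m·cos α = 6.078363
CR = (17.267425 + 27.916037 − 94.807837·sin 21.79054°)/6.078363 = 1.643437
contact ratio ≈ 1.6434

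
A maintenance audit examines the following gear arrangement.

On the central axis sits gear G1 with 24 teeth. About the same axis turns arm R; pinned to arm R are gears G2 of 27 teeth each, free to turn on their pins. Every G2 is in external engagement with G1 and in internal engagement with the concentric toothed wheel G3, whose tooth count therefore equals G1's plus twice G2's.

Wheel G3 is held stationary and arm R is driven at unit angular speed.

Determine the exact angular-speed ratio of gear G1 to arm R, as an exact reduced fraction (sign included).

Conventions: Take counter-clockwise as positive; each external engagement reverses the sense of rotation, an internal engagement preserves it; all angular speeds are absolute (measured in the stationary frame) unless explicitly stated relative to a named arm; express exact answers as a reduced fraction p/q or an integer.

17/4

class = planetary set [G3 = 24+2·27 = 78; Willis about the carrier]
ring teeth: 24 + 2·27 = 78
24(ω_sun−ω_arm) = −78(ω_ring−ω_arm),  ω_ring = 0, ω_arm = 1
ω_sun = 1 − (78/24)(0−1) = 17/4
ω_out/ω_in = 17/4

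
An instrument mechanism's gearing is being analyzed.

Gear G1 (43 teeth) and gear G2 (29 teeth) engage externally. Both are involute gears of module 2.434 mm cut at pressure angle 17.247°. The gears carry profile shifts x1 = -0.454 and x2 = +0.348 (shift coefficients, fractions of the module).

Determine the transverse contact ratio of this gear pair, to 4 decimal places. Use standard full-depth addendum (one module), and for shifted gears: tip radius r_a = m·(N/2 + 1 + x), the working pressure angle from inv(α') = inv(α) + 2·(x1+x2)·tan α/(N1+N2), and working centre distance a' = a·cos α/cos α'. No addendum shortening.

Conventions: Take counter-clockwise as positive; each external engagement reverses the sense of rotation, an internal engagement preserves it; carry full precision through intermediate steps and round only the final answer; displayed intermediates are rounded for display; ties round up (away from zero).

1.8090

recognized (one external pair, fixed centres): single-mesh tooth geometry, m = 2.434, N1 = 43, N2 = 29
base radii: r_b1 = 49.977961, r_b2 = 33.706067
tip radii: r_a1 = 53.659964, r_a2 = 38.574032
inv(α') = inv(17.247°) + 2·(-0.454+0.348)·tan α/(43+29) = 0.00851980  ⇒  α' = 16.68433°
a' = a·cos α / cos α' = 87.6240·cos 17.247°/cos 16.68433° = 87.361872
action lengths: √(r_a1²−r_b1²) = 19.534460, √(r_a2²−r_b2²) = 18.757852
base pitch p_b = π·m·cos α = 7.302809
CR = (19.534460 + 18.757852 − 87.361872·sin 16.68433°)/7.302809 = 1.809008
contact ratio ≈ 1.8090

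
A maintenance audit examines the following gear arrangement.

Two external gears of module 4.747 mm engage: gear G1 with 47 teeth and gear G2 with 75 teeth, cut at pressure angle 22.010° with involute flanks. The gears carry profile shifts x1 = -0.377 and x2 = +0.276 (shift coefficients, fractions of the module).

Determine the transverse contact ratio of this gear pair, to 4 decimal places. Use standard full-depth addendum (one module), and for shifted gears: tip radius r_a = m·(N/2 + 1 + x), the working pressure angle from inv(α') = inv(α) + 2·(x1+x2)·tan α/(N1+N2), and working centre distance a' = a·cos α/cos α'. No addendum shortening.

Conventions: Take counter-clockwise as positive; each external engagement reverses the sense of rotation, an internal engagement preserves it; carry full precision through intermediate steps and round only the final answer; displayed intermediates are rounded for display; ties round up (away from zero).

class = single-mesh tooth geometry [involute pair 47T × 75T, m = 4.747]
base radii: r_b1 = 103.424236, r_b2 = 165.038675
tip radii: r_a1 = 114.511881, r_a2 = 184.069672
inv(α') = inv(22.010°) + 2·(-0.377+0.276)·tan α/(47+75) = 0.01941300  ⇒  α' = 21.77250°
a' = a·cos α / cos α' = 289.5670·cos 22.010°/cos 21.77250° = 289.085086
action lengths: √(r_a1²−r_b1²) = 49.156874, √(r_a2²−r_b2²) = 81.509999
base pitch p_b = π·m·cos α = 13.826248
CR = (49.156874 + 81.509999 − 289.085086·sin 21.77250°)/13.826248 = 1.695242
contact ratio ≈ 1.6952

1.6952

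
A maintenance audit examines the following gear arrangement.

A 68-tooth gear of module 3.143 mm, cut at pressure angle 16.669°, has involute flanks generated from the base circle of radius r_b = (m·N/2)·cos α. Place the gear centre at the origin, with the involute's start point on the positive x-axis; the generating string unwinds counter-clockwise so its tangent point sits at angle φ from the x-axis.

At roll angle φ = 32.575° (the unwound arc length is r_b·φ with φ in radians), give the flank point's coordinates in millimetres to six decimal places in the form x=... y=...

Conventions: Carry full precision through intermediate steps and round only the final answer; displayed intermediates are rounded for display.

x=117.603442 y=6.070708

recognized (one wheel, involute flank): single-mesh tooth geometry, m = 3.143, N = 68
pitch radius r_p = m·N/2 = 3.143·68/2 = 106.862000
base radius r_b = r_p·cos α = 106.862000·cos 16.669° = 102.371427
roll angle φ = 32.575° = 0.56854100 rad
x = r_b·(cos φ + φ·sin φ) = 117.603442
y = r_b·(sin φ − φ·cos φ) = 6.070708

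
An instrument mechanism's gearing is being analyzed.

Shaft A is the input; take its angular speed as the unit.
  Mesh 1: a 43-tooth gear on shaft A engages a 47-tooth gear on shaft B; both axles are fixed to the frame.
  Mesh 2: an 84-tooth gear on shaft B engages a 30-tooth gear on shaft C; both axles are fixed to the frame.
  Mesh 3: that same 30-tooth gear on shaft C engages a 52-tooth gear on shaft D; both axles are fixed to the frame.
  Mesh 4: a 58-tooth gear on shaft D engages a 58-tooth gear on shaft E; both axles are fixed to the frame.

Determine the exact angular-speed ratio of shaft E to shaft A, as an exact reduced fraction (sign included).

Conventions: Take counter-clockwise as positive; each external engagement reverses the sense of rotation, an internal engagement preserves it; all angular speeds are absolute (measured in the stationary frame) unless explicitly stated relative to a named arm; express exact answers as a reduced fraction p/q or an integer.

903/611

class = fixed-axis compound train [4 meshes; 4 ratios multiply, 4 sense flips]
mesh 1 [43T→47T]: running ratio 43/47, sense −
mesh 2 [84T→30T]: running ratio 602/235, sense +
mesh 3 [30T→52T]: running ratio 903/611, sense −
mesh 4 [58T→58T]: running ratio 903/611, sense +
ω_out/ω_in = 903/611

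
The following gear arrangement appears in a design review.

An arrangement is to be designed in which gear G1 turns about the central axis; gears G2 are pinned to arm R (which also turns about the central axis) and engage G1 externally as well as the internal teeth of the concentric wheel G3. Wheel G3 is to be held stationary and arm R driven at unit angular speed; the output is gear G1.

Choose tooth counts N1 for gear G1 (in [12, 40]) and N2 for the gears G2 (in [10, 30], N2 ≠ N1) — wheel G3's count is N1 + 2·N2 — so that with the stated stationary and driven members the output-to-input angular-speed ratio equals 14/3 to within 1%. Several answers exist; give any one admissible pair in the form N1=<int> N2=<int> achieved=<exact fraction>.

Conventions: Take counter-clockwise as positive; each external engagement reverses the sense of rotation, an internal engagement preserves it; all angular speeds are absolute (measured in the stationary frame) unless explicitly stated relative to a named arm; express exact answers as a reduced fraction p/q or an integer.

N1=12 N2=16 achieved=14/3

planetary set to be sized for 14/3 (Willis relation)
Willis with ω_ring = 0: ω_sun/ω_arm = (N1+N3)/N1; set equal to 14/3  ⇒  N3/N1 = 14/3 − 1 = 11/3
N3 = N1 + 2·N2  ⇒  N2/N1 = (N3/N1 − 1)/2 = (11/3 − 1)/2 = 4/3
smallest multiple with N1 ≥ 12 and N2 ≥ 10: k = 4  ⇒  N1 = 4·3 = 12, N2 = 4·4 = 16 (N1 ≤ 40, N2 ≤ 30, N2 ≠ N1 ✓), N3 = 12 + 2·16 = 44
check: (N1+N3)/N1 with N1 = 12, N3 = 44 gives 14/3; |achieved − target| = 0 ≤ 7/150 ✓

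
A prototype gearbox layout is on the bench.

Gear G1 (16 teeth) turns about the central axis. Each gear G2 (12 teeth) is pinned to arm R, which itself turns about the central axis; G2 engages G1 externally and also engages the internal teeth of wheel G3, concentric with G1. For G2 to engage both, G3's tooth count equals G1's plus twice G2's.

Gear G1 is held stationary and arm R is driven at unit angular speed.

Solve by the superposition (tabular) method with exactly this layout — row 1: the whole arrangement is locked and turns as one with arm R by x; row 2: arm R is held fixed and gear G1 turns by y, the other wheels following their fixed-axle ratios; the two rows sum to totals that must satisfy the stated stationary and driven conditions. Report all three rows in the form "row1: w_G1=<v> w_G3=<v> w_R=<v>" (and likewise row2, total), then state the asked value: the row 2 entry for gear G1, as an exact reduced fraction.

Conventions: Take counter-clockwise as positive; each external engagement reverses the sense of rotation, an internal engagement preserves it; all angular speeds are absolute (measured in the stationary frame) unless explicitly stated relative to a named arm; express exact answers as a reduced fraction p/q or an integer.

topology: planetary set — G1 16T / G2 12T / G3 40T, arm = carrier (Willis)
row 1 (train locked, turned with arm): all members turn x
row 2 (arm held, sun turns y): ω_ring = −(16/40)·y, ω_arm = 0
boundary: total ω_sun = x + y = 0 and total ω_arm = x = 1  ⇒  y = -1, x = 1
row 2 ring = −(16/40)·(-1) = 2/5
totals (row 1 + row 2): sun 1 + (-1) = 0, ring 1 + 2/5 = 7/5, arm 1 + 0 = 1
asked cell (row2, sun) = -1

row1: w_G1=1 w_G3=1 w_R=1
row2: w_G1=-1 w_G3=2/5 w_R=0
total: w_G1=0 w_G3=7/5 w_R=1
asked value: -1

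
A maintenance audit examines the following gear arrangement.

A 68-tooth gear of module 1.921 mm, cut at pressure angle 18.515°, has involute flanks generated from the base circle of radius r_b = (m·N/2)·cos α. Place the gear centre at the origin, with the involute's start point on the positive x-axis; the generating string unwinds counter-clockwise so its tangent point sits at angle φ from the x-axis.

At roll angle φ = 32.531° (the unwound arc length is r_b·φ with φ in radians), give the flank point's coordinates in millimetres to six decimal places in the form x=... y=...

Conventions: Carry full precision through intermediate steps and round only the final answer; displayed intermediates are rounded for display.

topology: single-mesh involute geometry — m = 1.921, N = 68
pitch radius r_p = m·N/2 = 1.921·68/2 = 65.314000
base radius r_b = r_p·cos α = 65.314000·cos 18.515° = 61.933383
roll angle φ = 32.531° = 0.56777306 rad
x = r_b·(cos φ + φ·sin φ) = 71.125778
y = r_b·(sin φ − φ·cos φ) = 3.658159

x=71.125778 y=3.658159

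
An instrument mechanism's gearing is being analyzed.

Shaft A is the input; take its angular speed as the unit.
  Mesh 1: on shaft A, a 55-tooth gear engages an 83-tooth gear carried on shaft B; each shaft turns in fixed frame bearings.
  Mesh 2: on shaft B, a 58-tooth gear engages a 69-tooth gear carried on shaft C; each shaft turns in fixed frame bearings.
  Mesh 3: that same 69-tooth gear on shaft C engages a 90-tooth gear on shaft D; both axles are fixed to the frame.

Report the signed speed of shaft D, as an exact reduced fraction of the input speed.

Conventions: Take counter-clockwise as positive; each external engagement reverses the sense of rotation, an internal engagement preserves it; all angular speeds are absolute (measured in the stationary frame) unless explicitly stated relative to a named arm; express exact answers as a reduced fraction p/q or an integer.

-319/747

3-mesh fixed-axis compound train (all bearings frame-fixed)
mesh 1 [55T→83T]: |ω|/ω_in = 1×55/83 = 55/83, sense flips to −
mesh 2 [58T→69T]: |ω|/ω_in = (55/83)×58/69 = 3190/5727, sense flips to +
mesh 3 [69T→90T]: |ω|/ω_in = (3190/5727)×69/90 = 319/747, sense flips to −
signed output speed (× input speed) = -319/747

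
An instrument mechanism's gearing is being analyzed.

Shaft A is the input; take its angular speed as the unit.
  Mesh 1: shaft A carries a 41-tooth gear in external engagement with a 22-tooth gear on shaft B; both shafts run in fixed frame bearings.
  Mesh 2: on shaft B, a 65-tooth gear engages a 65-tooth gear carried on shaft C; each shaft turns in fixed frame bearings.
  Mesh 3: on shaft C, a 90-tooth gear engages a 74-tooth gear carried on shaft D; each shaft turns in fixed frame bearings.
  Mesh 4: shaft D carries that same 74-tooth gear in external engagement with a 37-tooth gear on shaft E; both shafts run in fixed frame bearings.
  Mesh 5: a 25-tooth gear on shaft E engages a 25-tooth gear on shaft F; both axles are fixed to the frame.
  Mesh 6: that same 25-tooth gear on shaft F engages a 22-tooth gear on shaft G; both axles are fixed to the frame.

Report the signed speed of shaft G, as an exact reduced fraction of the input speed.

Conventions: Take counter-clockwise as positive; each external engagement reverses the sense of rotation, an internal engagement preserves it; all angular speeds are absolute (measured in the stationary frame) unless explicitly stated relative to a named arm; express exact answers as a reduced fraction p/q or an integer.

6-mesh fixed-axis compound train (all bearings frame-fixed)
mesh 1 [41T→22T]: |ω|/ω_in = 1×41/22 = 41/22, sense flips to −
mesh 2 [65T→65T]: |ω|/ω_in = (41/22)×65/65 = 41/22, sense flips to +
mesh 3 [90T→74T]: |ω|/ω_in = (41/22)×90/74 = 1845/814, sense flips to −
mesh 4 [74T→37T]: |ω|/ω_in = (1845/814)×74/37 = 1845/407, sense flips to +
mesh 5 [25T→25T]: |ω|/ω_in = (1845/407)×25/25 = 1845/407, sense flips to −
mesh 6 [25T→22T]: |ω|/ω_in = (1845/407)×25/22 = 46125/8954, sense flips to +
signed output speed (× input speed) = 46125/8954

46125/8954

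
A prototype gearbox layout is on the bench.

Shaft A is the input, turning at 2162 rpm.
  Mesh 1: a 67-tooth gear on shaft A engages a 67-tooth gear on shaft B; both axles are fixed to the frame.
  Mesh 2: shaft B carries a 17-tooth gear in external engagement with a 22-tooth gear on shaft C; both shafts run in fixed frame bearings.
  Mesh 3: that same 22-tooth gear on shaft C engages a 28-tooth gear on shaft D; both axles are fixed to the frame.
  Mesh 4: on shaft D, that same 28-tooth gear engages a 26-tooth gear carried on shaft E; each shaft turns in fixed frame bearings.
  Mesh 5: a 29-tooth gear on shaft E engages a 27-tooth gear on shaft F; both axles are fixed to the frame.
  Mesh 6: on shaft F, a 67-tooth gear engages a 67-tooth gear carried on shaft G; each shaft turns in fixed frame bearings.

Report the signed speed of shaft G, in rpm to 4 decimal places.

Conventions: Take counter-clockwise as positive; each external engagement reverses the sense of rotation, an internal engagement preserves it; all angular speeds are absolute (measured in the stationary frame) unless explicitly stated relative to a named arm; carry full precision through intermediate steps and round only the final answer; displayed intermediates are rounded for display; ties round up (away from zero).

recognized (7 fixed axles, 6 meshes): fixed-axis compound train
mesh 1 [67T→67T]: ω = 2162.0000×67/67 = 2162.0000 rpm, sense flips to −
mesh 2 [17T→22T]: ω = 2162.0000×17/22 = 1670.6364 rpm, sense flips to +
mesh 3 [22T→28T]: ω = 1670.6364×22/28 = 1312.6429 rpm, sense flips to −
mesh 4 [28T→26T]: ω = 1312.6429×28/26 = 1413.6154 rpm, sense flips to +
mesh 5 [29T→27T]: ω = 1413.6154×29/27 = 1518.3276 rpm, sense flips to −
mesh 6 [67T→67T]: ω = 1518.3276×67/67 = 1518.3276 rpm, sense flips to +
signed output speed = +1518.3276 rpm

+1518.3276 rpm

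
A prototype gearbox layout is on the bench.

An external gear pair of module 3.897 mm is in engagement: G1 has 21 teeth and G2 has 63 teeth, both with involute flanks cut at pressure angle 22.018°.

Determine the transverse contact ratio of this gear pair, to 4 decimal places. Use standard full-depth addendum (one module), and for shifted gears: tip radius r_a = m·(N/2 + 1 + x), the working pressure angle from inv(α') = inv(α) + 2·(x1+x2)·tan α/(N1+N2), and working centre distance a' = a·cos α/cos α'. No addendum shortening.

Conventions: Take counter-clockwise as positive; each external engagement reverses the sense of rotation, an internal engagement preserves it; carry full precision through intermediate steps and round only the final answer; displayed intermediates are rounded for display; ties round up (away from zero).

single-mesh involute tooth geometry (21T engaging 63T at module 3.897)
base radii: r_b1 = 37.934155, r_b2 = 113.802465
tip radii: r_a1 = 44.815500, r_a2 = 126.652500
no profile shift: α' = α, a' = a
action lengths: √(r_a1²−r_b1²) = 23.862710, √(r_a2²−r_b2²) = 55.586461
base pitch p_b = π·m·cos α = 11.349873
CR = (23.862710 + 55.586461 − 163.674000·sin 22.01800°)/11.349873 = 1.593686
contact ratio ≈ 1.5937

1.5937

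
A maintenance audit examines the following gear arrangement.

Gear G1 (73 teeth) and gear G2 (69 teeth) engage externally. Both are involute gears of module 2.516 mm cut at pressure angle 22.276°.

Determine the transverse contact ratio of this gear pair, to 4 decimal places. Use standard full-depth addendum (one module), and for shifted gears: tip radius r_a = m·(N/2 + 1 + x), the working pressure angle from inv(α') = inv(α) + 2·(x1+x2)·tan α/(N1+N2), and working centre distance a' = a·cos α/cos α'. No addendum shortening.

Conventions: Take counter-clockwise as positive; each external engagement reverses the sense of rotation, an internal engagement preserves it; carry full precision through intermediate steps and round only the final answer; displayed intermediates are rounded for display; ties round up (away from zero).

1.6867

class = single-mesh tooth geometry [involute pair 73T × 69T, m = 2.516]
base radii: r_b1 = 84.980298, r_b2 = 80.323844
tip radii: r_a1 = 94.350000, r_a2 = 89.318000
no profile shift: α' = α, a' = a
action lengths: √(r_a1²−r_b1²) = 40.991113, √(r_a2²−r_b2²) = 39.061301
base pitch p_b = π·m·cos α = 7.314342
CR = (40.991113 + 39.061301 − 178.636000·sin 22.27600°)/7.314342 = 1.686703
contact ratio ≈ 1.6867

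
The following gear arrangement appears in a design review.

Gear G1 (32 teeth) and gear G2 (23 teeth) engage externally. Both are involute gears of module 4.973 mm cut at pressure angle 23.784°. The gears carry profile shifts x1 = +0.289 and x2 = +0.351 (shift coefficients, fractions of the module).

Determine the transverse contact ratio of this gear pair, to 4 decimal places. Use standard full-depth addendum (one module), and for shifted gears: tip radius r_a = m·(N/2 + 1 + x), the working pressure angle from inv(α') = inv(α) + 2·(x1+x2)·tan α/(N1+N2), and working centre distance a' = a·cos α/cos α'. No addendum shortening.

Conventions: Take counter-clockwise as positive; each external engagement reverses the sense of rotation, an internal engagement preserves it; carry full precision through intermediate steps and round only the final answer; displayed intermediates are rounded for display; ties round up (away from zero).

single-mesh involute tooth geometry (32T engaging 23T at module 4.973)
base radii: r_b1 = 72.810475, r_b2 = 52.332529
tip radii: r_a1 = 85.978197, r_a2 = 63.908023
inv(α') = inv(23.784°) + 2·(+0.289+0.351)·tan α/(32+23) = 0.03586664  ⇒  α' = 26.45318°
a' = a·cos α / cos α' = 136.7575·cos 23.784°/cos 26.45318° = 139.777939
action lengths: √(r_a1²−r_b1²) = 45.726198, √(r_a2²−r_b2²) = 36.681628
base pitch p_b = π·m·cos α = 14.296303
CR = (45.726198 + 36.681628 − 139.777939·sin 26.45318°)/14.296303 = 1.408858
contact ratio ≈ 1.4089

1.4089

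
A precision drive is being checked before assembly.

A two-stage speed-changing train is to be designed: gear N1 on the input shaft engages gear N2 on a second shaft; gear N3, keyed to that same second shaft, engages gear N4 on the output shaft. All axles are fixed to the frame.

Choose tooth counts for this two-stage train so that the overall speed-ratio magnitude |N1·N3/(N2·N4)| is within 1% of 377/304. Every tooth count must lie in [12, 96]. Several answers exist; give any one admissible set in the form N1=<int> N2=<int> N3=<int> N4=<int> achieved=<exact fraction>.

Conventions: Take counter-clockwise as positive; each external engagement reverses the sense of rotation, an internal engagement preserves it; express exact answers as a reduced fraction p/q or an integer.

class = fixed-axis compound train [2-stage, 377/304 wanted]
target = 377/304 in lowest terms: an exact hit needs N1·N3 = k·377 and N2·N4 = k·304 for one integer k, every count in [12, 96]; additionally prefer no 1:1 stage (N1 ≠ N2, N3 ≠ N4)
k = 1: N1·N3 = 377 = 13·29, N2·N4 = 304 = 16·19
achieved = 13·29/(16·19) = 377/304; |achieved − target| = 0 ≤ 377/30400 ✓

N1=13 N2=16 N3=29 N4=19 achieved=377/304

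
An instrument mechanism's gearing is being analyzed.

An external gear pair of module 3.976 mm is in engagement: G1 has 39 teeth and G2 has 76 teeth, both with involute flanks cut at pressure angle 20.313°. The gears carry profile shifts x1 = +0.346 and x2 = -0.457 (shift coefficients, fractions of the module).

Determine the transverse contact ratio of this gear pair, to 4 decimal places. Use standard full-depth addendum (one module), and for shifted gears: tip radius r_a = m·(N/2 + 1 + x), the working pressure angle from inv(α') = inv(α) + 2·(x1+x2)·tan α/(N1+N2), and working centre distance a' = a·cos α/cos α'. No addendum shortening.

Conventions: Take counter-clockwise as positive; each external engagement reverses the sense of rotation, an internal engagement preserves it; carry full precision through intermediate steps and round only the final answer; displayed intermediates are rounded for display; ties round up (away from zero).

1.7149

recognized (one external pair, fixed centres): single-mesh tooth geometry, m = 3.976, N1 = 39, N2 = 76
base radii: r_b1 = 72.710300, r_b2 = 141.691866
tip radii: r_a1 = 82.883696, r_a2 = 153.246968
inv(α') = inv(20.313°) + 2·(+0.346-0.457)·tan α/(39+76) = 0.01492588  ⇒  α' = 20.00929°
a' = a·cos α / cos α' = 228.6200·cos 20.313°/cos 20.00929° = 228.175489
action lengths: √(r_a1²−r_b1²) = 39.785919, √(r_a2²−r_b2²) = 58.378491
base pitch p_b = π·m·cos α = 11.714161
CR = (39.785919 + 58.378491 − 228.175489·sin 20.00929°)/11.714161 = 1.714935
contact ratio ≈ 1.7149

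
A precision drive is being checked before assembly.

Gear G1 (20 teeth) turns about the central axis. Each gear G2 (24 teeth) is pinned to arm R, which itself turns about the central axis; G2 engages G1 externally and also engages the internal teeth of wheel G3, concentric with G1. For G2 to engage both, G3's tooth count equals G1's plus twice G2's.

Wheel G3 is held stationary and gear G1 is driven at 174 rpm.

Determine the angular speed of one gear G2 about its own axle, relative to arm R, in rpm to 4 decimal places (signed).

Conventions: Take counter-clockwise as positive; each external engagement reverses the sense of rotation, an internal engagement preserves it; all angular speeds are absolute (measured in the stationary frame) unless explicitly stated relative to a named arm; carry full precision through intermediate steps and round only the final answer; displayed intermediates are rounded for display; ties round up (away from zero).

-112.0455 rpm

topology: planetary set — G1 20T / G2 24T / G3 68T, arm = carrier (Willis)
normalise by the input: solve with ω_sun = 1, then scale by 174 rpm
ring teeth: 20 + 2·24 = 68
20(ω_sun−ω_arm) = −68(ω_ring−ω_arm),  ω_ring = 0, ω_sun = 1
20(1−ω_arm) = −68(0−ω_arm)  ⇒  88·ω_arm = 20  ⇒  ω_arm = 5/22
sun–planet mesh: 20·(1−5/22) = −24·(ω_p−ω_arm)  ⇒  ω_p−ω_arm = -85/132
scale: ω_p−ω_arm = -85/132 × 174 rpm = -112.0455 rpm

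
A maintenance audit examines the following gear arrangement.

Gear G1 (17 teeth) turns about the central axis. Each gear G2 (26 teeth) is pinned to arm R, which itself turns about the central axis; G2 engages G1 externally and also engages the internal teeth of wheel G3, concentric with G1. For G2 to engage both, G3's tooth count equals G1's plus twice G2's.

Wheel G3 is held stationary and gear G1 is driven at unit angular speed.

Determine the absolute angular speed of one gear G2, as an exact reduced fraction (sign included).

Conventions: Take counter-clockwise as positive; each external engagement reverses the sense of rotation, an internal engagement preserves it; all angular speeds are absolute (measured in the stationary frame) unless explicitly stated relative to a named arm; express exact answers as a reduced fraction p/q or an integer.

class = planetary set [G3 = 17+2·26 = 69; Willis about the carrier]
ring teeth: 17 + 2·26 = 69
17(ω_sun−ω_arm) = −69(ω_ring−ω_arm),  ω_ring = 0, ω_sun = 1
17(1−ω_arm) = −69(0−ω_arm)  ⇒  86·ω_arm = 17  ⇒  ω_arm = 17/86
sun–planet mesh: 17·(1−17/86) = −26·(ω_p−ω_arm)  ⇒  ω_p−ω_arm = -1173/2236
ω_p = 17/86 − 1173/2236 = -17/52
exact speed ratio = -17/52

-17/52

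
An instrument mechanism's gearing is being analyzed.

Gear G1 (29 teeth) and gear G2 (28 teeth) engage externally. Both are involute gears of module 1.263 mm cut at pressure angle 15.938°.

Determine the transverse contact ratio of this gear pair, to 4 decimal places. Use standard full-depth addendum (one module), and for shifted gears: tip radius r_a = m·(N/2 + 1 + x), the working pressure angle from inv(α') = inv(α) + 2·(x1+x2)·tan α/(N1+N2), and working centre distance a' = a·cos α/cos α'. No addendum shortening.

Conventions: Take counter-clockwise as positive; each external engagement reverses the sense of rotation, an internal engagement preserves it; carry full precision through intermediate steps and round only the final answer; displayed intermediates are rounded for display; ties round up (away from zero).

1.8412

class = single-mesh tooth geometry [involute pair 29T × 28T, m = 1.263]
base radii: r_b1 = 17.609518, r_b2 = 17.002293
tip radii: r_a1 = 19.576500, r_a2 = 18.945000
no profile shift: α' = α, a' = a
action lengths: √(r_a1²−r_b1²) = 8.552440, √(r_a2²−r_b2²) = 8.356737
base pitch p_b = π·m·cos α = 3.815306
CR = (8.552440 + 8.356737 − 35.995500·sin 15.93800°)/3.815306 = 1.841247
contact ratio ≈ 1.8412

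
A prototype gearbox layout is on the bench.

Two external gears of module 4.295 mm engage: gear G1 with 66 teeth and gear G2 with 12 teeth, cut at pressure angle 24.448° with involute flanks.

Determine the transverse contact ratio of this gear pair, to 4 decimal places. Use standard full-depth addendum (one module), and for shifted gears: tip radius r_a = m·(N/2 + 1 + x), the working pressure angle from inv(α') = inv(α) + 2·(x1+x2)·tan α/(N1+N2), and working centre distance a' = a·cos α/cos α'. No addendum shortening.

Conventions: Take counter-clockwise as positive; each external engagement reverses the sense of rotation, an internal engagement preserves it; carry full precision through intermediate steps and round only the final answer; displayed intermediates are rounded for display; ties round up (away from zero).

topology: single-mesh involute geometry — m = 4.295, 66T/12T pair
base radii: r_b1 = 129.026652, r_b2 = 23.459391
tip radii: r_a1 = 146.030000, r_a2 = 30.065000
no profile shift: α' = α, a' = a
action lengths: √(r_a1²−r_b1²) = 68.387748, √(r_a2²−r_b2²) = 18.803223
base pitch p_b = π·m·cos α = 12.283308
CR = (68.387748 + 18.803223 − 167.505000·sin 24.44800°)/12.283308 = 1.454506
contact ratio ≈ 1.4545

1.4545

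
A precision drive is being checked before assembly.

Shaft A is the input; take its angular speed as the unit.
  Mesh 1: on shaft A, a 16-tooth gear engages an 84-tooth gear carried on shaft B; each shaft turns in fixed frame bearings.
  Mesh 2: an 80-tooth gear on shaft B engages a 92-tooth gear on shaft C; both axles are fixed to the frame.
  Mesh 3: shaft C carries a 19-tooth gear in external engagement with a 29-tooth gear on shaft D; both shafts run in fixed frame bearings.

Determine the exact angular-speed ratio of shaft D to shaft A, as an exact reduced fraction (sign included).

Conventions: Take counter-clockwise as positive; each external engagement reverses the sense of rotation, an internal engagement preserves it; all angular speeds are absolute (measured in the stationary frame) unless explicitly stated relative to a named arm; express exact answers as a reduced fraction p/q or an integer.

-1520/14007

class = fixed-axis compound train [3 meshes; 3 ratios multiply, 3 sense flips]
mesh 1 [16T→84T]: running ratio 4/21, sense −
mesh 2 [80T→92T]: running ratio 80/483, sense +
mesh 3 [19T→29T]: running ratio 1520/14007, sense −
ω_out/ω_in = -1520/14007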